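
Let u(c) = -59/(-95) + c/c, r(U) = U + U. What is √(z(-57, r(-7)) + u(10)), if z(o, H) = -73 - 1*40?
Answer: I*√1005195/95 ≈ 10.554*I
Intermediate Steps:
r(U) = 2*U
u(c) = 154/95 (u(c) = -59*(-1/95) + 1 = 59/95 + 1 = 154/95)
z(o, H) = -113 (z(o, H) = -73 - 40 = -113)
√(z(-57, r(-7)) + u(10)) = √(-113 + 154/95) = √(-10581/95) = I*√1005195/95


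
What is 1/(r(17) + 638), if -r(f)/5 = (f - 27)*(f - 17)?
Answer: 1/638 ≈ 0.0015674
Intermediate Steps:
r(f) = -5*(-27 + f)*(-17 + f) (r(f) = -5*(f - 27)*(f - 17) = -5*(-27 + f)*(-17 + f))
1/(r(17) + 638) = 1/((-2295 - 5*17² + 220*17) + 638) = 1/((-2295 - 5*289 + 3740) + 638) = 1/((-2295 - 1445 + 3740) + 638) = 1/(0 + 638) = 1/638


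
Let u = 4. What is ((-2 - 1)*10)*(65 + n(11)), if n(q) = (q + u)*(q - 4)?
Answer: -5100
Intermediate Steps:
n(q) = (-4 + q)*(4 + q) (n(q) = (q + 4)*(q - 4) = (4 + q)*(-4 + q) = (-4 + q)*(4 + q))
((-2 - 1)*10)*(65 + n(11)) = ((-2 - 1)*10)*(65 + (-16 + 11²)) = (-3*10)*(65 + (-16 + 121)) = -30*(65 + 105) = -30*170 = -5100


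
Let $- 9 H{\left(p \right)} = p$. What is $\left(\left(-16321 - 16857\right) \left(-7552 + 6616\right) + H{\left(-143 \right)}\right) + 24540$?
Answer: $\frac{279712475}{9} \approx 3.1079 \cdot 10^{7}$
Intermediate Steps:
$H{\left(p \right)} = - \frac{p}{9}$
$\left(\left(-16321 - 16857\right) \left(-7552 + 6616\right) + H{\left(-143 \right)}\right) + 24540 = \left(\left(-16321 - 16857\right) \left(-7552 + 6616\right) - - \frac{143}{9}\right) + 24540 = \left(\left(-33178\right) \left(-936\right) + \frac{143}{9}\right) + 24540 = \left(31054608 + \frac{143}{9}\right) + 24540 = \frac{279491615}{9} + 24540 = \frac{279712475}{9}$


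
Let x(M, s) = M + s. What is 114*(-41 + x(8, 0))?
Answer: -3762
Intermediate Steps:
114*(-41 + x(8, 0)) = 114*(-41 + (8 + 0)) = 114*(-41 + 8) = 114*(-33) = -3762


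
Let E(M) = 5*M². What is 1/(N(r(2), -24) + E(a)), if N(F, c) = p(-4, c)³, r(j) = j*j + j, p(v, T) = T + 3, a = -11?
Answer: -1/8656 ≈ -0.00011553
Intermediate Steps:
p(v, T) = 3 + T
r(j) = j + j² (r(j) = j² + j = j + j²)
N(F, c) = (3 + c)³
1/(N(r(2), -24) + E(a)) = 1/((3 - 24)³ + 5*(-11)²) = 1/((-21)³ + 5*121) = 1/(-9261 + 605) = 1/(-8656) = -1/8656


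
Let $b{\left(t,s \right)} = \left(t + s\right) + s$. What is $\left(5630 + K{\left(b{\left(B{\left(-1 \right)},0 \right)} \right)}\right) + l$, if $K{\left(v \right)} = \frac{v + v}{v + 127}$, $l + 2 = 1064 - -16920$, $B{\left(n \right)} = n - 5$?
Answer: $\frac{2857040}{121} \approx 23612.0$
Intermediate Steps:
$B{\left(n \right)} = -5 + n$
$b{\left(t,s \right)} = t + 2 s$ ($b{\left(t,s \right)} = \left(s + t\right) + s = t + 2 s$)
$l = 17982$ ($l = -2 + \left(1064 - -16920\right) = -2 + \left(1064 + 16920\right) = -2 + 17984 = 17982$)
$K{\left(v \right)} = \frac{2 v}{127 + v}$
$\left(5630 + K{\left(b{\left(B{\left(-1 \right)},0 \right)} \right)}\right) + l = \left(5630 + \frac{2 \left(\left(-5 - 1\right) + 2 \cdot 0\right)}{127 + \left(\left(-5 - 1\right) + 2 \cdot 0\right)}\right) + 17982 = \left(5630 + \frac{2 \left(-6 + 0\right)}{127 + \left(-6 + 0\right)}\right) + 17982 = \left(5630 + 2 \left(-6\right) \frac{1}{127 - 6}\right) + 17982 = \left(5630 + 2 \left(-6\right) \frac{1}{121}\right) + 17982 = \left(5630 - \frac{12}{121}\right) + 17982 = \frac{681218}{121} + 17982 = \frac{2857040}{121}$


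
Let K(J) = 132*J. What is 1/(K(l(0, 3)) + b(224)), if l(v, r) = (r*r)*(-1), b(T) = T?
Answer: -1/964 ≈ -0.0010373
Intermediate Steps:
l(v, r) = -r² (l(v, r) = r²*(-1) = -r²)
1/(K(l(0, 3)) + b(224)) = 1/(132*(-1*3²) + 224) = 1/(132*(-1*9) + 224) = 1/(132*(-9) + 224) = 1/(-1188 + 224) = 1/(-964) = -1/964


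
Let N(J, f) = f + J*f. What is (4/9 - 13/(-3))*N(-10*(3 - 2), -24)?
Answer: 1032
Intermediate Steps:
(4/9 - 13/(-3))*N(-10*(3 - 2), -24) = (4/9 - 13/(-3))*(-24*(1 - 10*(3 - 2))) = (4*(⅑) - 13*(-⅓))*(-24*(1 - 10*1)) = (4/9 + 13/3)*(-24*(1 - 10)) = 43*(-24*(-9))/9 = (43/9)*216 = 1032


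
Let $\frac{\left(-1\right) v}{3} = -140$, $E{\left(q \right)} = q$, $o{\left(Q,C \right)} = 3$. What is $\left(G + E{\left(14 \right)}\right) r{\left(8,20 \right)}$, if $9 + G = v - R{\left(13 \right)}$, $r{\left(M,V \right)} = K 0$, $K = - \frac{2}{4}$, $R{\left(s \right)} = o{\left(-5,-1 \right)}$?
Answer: $0$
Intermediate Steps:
$R{\left(s \right)} = 3$
$K = - \frac{1}{2}$ ($K = \left(-2\right) \frac{1}{4} = - \frac{1}{2} \approx -0.5$)
$v = 420$ ($v = \left(-3\right) \left(-140\right) = 420$)
$r{\left(M,V \right)} = 0$ ($r{\left(M,V \right)} = \left(- \frac{1}{2}\right) 0 = 0$)
$G = 408$ ($G = -9 + \left(420 - 3\right) = -9 + 417 = 408$)
$\left(G + E{\left(14 \right)}\right) r{\left(8,20 \right)} = \left(408 + 14\right) 0 = 422 \cdot 0 = 0$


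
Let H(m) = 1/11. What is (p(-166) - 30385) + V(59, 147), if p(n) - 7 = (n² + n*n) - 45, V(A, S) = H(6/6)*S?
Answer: 271726/11 ≈ 24702.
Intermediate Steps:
H(m) = 1/11
V(A, S) = S/11
p(n) = -38 + 2*n² (p(n) = 7 + ((n² + n*n) - 45) = 7 + ((n² + n²) - 45) = 7 + (2*n² - 45) = 7 + (-45 + 2*n²) = -38 + 2*n²)
(p(-166) - 30385) + V(59, 147) = ((-38 + 2*(-166)²) - 30385) + (1/11)*147 = ((-38 + 2*27556) - 30385) + 147/11 = ((-38 + 55112) - 30385) + 147/11 = (55074 - 30385) + 147/11 = 24689 + 147/11 = 271726/11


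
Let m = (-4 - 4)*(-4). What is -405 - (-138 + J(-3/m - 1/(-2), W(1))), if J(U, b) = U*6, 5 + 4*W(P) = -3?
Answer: -4311/16 ≈ -269.44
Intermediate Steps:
m = 32 (m = -8*(-4) = 32)
W(P) = -2 (W(P) = -5/4 + (¼)*(-3) = -5/4 - ¾ = -2)
J(U, b) = 6*U
-405 - (-138 + J(-3/m - 1/(-2), W(1))) = -405 - (-138 + 6*(-3/32 - 1/(-2))) = -405 - (-138 + 6*(-3*1/32 - 1*(-½))) = -405 - (-138 + 6*(-3/32 + ½)) = -405 - (-138 + 6*(13/32)) = -405 - (-138 + 39/16) = -405 - 1*(-2169/16) = -405 + 2169/16 = -4311/16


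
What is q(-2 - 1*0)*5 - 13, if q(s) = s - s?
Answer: -13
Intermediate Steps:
q(s) = 0
q(-2 - 1*0)*5 - 13 = 0*5 - 13 = 0 - 13 = -13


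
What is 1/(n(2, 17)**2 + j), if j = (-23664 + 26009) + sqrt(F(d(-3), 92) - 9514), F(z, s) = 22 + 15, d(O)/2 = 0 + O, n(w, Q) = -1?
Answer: 782/1837731 - 3*I*sqrt(13)/612577 ≈ 0.00042552 - 1.7658e-5*I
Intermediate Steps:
d(O) = 2*O (d(O) = 2*(0 + O) = 2*O)
F(z, s) = 37
j = 2345 + 27*I*sqrt(13) (j = (-23664 + 26009) + sqrt(37 - 9514) = 2345 + sqrt(-9477) = 2345 + 27*I*sqrt(13) ≈ 2345.0 + 97.35*I)
1/(n(2, 17)**2 + j) = 1/((-1)**2 + (2345 + 27*I*sqrt(13))) = 1/(1 + (2345 + 27*I*sqrt(13))) = 1/(2346 + 27*I*sqrt(13))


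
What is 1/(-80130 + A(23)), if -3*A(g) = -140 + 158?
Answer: -1/80136 ≈ -1.2479e-5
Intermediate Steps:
A(g) = -6 (A(g) = -(-140 + 158)/3 = -1/3*18 = -6)
1/(-80130 + A(23)) = 1/(-80130 - 6) = 1/(-80136) = -1/80136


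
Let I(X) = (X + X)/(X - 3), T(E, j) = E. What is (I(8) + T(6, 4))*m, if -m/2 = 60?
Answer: -1104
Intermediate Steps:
m = -120 (m = -2*60 = -120)
I(X) = 2*X/(-3 + X) (I(X) = (2*X)/(-3 + X) = 2*X/(-3 + X))
(I(8) + T(6, 4))*m = (2*8/(-3 + 8) + 6)*(-120) = (2*8/5 + 6)*(-120) = (2*8*(⅕) + 6)*(-120) = (16/5 + 6)*(-120) = (46/5)*(-120) = -1104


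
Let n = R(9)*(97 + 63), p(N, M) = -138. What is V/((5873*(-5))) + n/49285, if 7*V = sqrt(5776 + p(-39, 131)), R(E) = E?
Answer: 288/9857 - sqrt(5638)/205555 ≈ 0.028853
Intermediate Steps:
n = 1440 (n = 9*(97 + 63) = 9*160 = 1440)
V = sqrt(5638)/7 (V = sqrt(5776 - 138)/7 = sqrt(5638)/7 ≈ 10.727)
V/((5873*(-5))) + n/49285 = (sqrt(5638)/7)/((5873*(-5))) + 1440/49285 = (sqrt(5638)/7)/(-29365) + 1440*(1/49285) = (sqrt(5638)/7)*(-1/29365) + 288/9857 = -sqrt(5638)/205555 + 288/9857 = 288/9857 - sqrt(5638)/205555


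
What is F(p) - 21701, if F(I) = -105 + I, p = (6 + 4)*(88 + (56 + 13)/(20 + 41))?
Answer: -1275796/61 ≈ -20915.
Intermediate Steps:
p = 54370/61 (p = 10*(88 + 69/61) = 10*(5437/61) = 54370/61 ≈ 891.31)
F(p) - 21701 = (-105 + 54370/61) - 21701 = 47965/61 - 21701 = -1275796/61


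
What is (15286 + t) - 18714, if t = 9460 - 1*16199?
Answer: -10167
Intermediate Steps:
t = -6739 (t = 9460 - 16199 = -6739)
(15286 + t) - 18714 = (15286 - 6739) - 18714 = 8547 - 18714 = -10167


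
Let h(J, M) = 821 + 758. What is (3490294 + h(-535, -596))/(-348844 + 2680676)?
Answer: 3491873/2331832 ≈ 1.4975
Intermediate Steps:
h(J, M) = 1579
(3490294 + h(-535, -596))/(-348844 + 2680676) = (3490294 + 1579)/(-348844 + 2680676) = 3491873/2331832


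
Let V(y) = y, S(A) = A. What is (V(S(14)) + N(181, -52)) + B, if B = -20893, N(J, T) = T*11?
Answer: -21451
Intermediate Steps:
N(J, T) = 11*T
(V(S(14)) + N(181, -52)) + B = (14 + 11*(-52)) - 20893 = (14 - 572) - 20893 = -558 - 20893 = -21451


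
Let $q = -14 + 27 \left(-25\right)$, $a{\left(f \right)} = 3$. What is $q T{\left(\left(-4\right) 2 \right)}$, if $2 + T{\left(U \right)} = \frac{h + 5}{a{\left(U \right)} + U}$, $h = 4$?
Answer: $\frac{13091}{5} \approx 2618.2$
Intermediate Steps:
$T{\left(U \right)} = -2 + \frac{9}{3 + U}$ ($T{\left(U \right)} = -2 + \frac{4 + 5}{3 + U} = -2 + \frac{9}{3 + U}$)
$q = -689$ ($q = -14 - 675 = -689$)
$q T{\left(\left(-4\right) 2 \right)} = - 689 \frac{3 - 2 \left(\left(-4\right) 2\right)}{3 - 8} = - 689 \frac{3 - -16}{3 - 8} = - 689 \frac{3 + 16}{-5} = - 689 \left(\left(- \frac{1}{5}\right) 19\right) = \left(-689\right) \left(- \frac{19}{5}\right) = \frac{13091}{5}$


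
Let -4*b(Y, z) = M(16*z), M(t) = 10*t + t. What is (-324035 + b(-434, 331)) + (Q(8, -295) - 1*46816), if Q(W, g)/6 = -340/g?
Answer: -22739077/59 ≈ -3.8541e+5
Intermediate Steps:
Q(W, g) = -2040/g (Q(W, g) = 6*(-340/g) = -2040/g)
M(t) = 11*t
b(Y, z) = -44*z (b(Y, z) = -11*16*z/4 = -44*z)
(-324035 + b(-434, 331)) + (Q(8, -295) - 1*46816) = (-324035 - 44*331) + (-2040/(-295) - 1*46816) = (-324035 - 14564) + (-2040*(-1/295) - 46816) = -338599 + (408/59 - 46816) = -338599 - 2761736/59 = -22739077/59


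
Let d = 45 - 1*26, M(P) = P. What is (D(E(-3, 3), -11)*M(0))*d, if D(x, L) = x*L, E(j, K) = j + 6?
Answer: 0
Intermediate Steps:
E(j, K) = 6 + j
d = 19 (d = 45 - 26 = 19)
D(x, L) = L*x
(D(E(-3, 3), -11)*M(0))*d = (-11*(6 - 3)*0)*19 = (-11*3*0)*19 = -33*0*19 = 0*19 = 0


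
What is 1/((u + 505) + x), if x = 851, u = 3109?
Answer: 1/4465 ≈ 0.00022396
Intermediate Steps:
1/((u + 505) + x) = 1/((3109 + 505) + 851) = 1/(3614 + 851) = 1/4465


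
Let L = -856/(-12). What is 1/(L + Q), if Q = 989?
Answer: 3/3181 ≈ 0.00094310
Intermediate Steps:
L = 214/3 (L = -856*(-1/12) = 214/3 ≈ 71.333)
1/(L + Q) = 1/(214/3 + 989) = 1/(3181/3) = 3/3181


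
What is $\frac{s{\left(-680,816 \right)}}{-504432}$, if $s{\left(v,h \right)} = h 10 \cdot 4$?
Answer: $- \frac{680}{10509} \approx -0.064706$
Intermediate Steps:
$s{\left(v,h \right)} = 40 h$ ($s{\left(v,h \right)} = 10 h 4 = 40 h$)
$\frac{s{\left(-680,816 \right)}}{-504432} = \frac{40 \cdot 816}{-504432} = 32640 \left(- \frac{1}{504432}\right) = - \frac{680}{10509}$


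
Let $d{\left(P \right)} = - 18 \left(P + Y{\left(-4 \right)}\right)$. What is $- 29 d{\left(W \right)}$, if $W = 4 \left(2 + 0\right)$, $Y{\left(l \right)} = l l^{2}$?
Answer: $-29232$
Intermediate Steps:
$Y{\left(l \right)} = l^{3}$
$W = 8$ ($W = 4 \cdot 2 = 8$)
$d{\left(P \right)} = 1152 - 18 P$ ($d{\left(P \right)} = - 18 \left(P + \left(-4\right)^{3}\right) = - 18 \left(P - 64\right) = - 18 \left(-64 + P\right) = 1152 - 18 P$)
$- 29 d{\left(W \right)} = - 29 \left(1152 - 144\right) = \left(-29\right) 1008 = -29232$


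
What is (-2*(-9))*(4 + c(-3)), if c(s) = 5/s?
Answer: 42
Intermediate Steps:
(-2*(-9))*(4 + c(-3)) = (-2*(-9))*(4 + 5/(-3)) = 18*(4 + 5*(-⅓)) = 18*(4 - 5/3) = 18*(7/3) = 42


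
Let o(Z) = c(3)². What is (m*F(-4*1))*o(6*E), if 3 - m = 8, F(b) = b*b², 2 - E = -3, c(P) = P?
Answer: 2880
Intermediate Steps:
E = 5 (E = 2 - 1*(-3) = 2 + 3 = 5)
F(b) = b³
m = -5 (m = 3 - 1*8 = 3 - 8 = -5)
o(Z) = 9 (o(Z) = 3² = 9)
(m*F(-4*1))*o(6*E) = -5*(-4*1)³*9 = -5*(-4)³*9 = -5*(-64)*9 = 320*9 = 2880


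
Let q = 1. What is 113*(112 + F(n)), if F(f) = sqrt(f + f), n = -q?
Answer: 12656 + 113*I*sqrt(2) ≈ 12656.0 + 159.81*I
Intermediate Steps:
n = -1 (n = -1*1 = -1)
F(f) = sqrt(2)*sqrt(f) (F(f) = sqrt(2*f) = sqrt(2)*sqrt(f))
113*(112 + F(n)) = 113*(112 + sqrt(2)*sqrt(-1)) = 113*(112 + sqrt(2)*I) = 113*(112 + I*sqrt(2)) = 12656 + 113*I*sqrt(2)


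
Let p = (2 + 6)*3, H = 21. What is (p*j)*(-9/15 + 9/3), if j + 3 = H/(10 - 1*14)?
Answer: -2376/5 ≈ -475.20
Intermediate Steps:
p = 24 (p = 8*3 = 24)
j = -33/4 (j = -3 + 21/(10 - 1*14) = -3 + 21/(10 - 14) = -3 + 21/(-4) = -3 + 21*(-¼) = -3 - 21/4 = -33/4 ≈ -8.2500)
(p*j)*(-9/15 + 9/3) = (24*(-33/4))*(-9/15 + 9/3) = -198*(-9*1/15 + 9*(⅓)) = -198*(-⅗ + 3) = -198*12/5 = -2376/5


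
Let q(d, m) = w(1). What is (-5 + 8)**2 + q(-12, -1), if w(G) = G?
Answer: 10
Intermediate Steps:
q(d, m) = 1
(-5 + 8)**2 + q(-12, -1) = (-5 + 8)**2 + 1 = 3**2 + 1 = 9 + 1 = 10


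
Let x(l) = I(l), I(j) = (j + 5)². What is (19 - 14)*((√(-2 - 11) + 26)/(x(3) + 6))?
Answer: 13/7 + I*√13/14 ≈ 1.8571 + 0.25754*I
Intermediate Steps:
I(j) = (5 + j)²
x(l) = (5 + l)²
(19 - 14)*((√(-2 - 11) + 26)/(x(3) + 6)) = (19 - 14)*((√(-2 - 11) + 26)/((5 + 3)² + 6)) = 5*((√(-13) + 26)/(8² + 6)) = 5*((I*√13 + 26)/(64 + 6)) = 5*((26 + I*√13)/70) = 5*((26 + I*√13)*(1/70)) = 5*(13/35 + I*√13/70) = 13/7 + I*√13/14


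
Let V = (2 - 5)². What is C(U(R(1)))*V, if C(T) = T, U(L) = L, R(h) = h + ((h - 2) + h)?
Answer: 9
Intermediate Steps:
V = 9 (V = (-3)² = 9)
R(h) = -2 + 3*h (R(h) = h + ((-2 + h) + h) = h + (-2 + 2*h) = -2 + 3*h)
C(U(R(1)))*V = (-2 + 3*1)*9 = (-2 + 3)*9 = 1*9 = 9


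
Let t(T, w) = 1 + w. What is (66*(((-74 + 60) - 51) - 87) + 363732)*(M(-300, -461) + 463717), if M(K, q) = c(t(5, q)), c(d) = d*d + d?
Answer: 238696920900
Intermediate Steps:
c(d) = d + d² (c(d) = d² + d = d + d²)
M(K, q) = (1 + q)*(2 + q) (M(K, q) = (1 + q)*(1 + (1 + q)) = (1 + q)*(2 + q))
(66*(((-74 + 60) - 51) - 87) + 363732)*(M(-300, -461) + 463717) = (66*(((-74 + 60) - 51) - 87) + 363732)*((1 - 461)*(2 - 461) + 463717) = (66*((-14 - 51) - 87) + 363732)*(-460*(-459) + 463717) = (66*(-65 - 87) + 363732)*(211140 + 463717) = (66*(-152) + 363732)*674857 = (-10032 + 363732)*674857 = 353700*674857 = 238696920900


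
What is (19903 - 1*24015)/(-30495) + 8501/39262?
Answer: 420683339/1197294690 ≈ 0.35136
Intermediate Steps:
(19903 - 1*24015)/(-30495) + 8501/39262 = (19903 - 24015)*(-1/30495) + 8501*(1/39262) = -4112*(-1/30495) + 8501/39262 = 4112/30495 + 8501/39262 = 420683339/1197294690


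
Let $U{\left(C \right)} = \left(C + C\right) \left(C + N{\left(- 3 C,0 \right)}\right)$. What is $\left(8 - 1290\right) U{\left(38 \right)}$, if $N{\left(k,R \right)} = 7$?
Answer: $-4384440$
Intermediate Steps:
$U{\left(C \right)} = 2 C \left(7 + C\right)$ ($U{\left(C \right)} = \left(C + C\right) \left(C + 7\right) = 2 C \left(7 + C\right)$)
$\left(8 - 1290\right) U{\left(38 \right)} = \left(8 - 1290\right) 2 \cdot 38 \left(7 + 38\right) = - 1282 \cdot 2 \cdot 38 \cdot 45 = \left(-1282\right) 3420 = -4384440$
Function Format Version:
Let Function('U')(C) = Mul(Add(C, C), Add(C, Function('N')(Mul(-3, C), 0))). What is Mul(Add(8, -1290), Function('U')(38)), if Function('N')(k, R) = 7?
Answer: -4384440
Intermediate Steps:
Function('U')(C) = Mul(2, C, Add(7, C)) (Function('U')(C) = Mul(Add(C, C), Add(C, 7)) = Mul(Mul(2, C), Add(7, C)) = Mul(2, C, Add(7, C)))
Mul(Add(8, -1290), Function('U')(38)) = Mul(Add(8, -1290), Mul(2, 38, Add(7, 38))) = Mul(-1282, Mul(2, 38, 45)) = Mul(-1282, 3420) = -4384440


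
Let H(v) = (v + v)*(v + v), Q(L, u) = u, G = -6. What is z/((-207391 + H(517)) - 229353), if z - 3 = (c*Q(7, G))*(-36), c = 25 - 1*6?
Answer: 1369/210804 ≈ 0.0064942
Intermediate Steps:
c = 19 (c = 25 - 6 = 19)
H(v) = 4*v² (H(v) = (2*v)*(2*v) = 4*v²)
z = 4107 (z = 3 + (19*(-6))*(-36) = 3 - 114*(-36) = 3 + 4104 = 4107)
z/((-207391 + H(517)) - 229353) = 4107/((-207391 + 4*517²) - 229353) = 4107/((-207391 + 4*267289) - 229353) = 4107/((-207391 + 1069156) - 229353) = 4107/(861765 - 229353) = 4107/632412 = 4107*(1/632412) = 1369/210804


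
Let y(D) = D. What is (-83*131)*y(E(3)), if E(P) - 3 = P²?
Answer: -130476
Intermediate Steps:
E(P) = 3 + P²
(-83*131)*y(E(3)) = (-83*131)*(3 + 3²) = -10873*(3 + 9) = -10873*12 = -130476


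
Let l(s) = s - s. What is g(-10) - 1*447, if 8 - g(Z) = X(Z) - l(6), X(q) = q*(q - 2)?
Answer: -559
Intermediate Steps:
X(q) = q*(-2 + q)
l(s) = 0
g(Z) = 8 - Z*(-2 + Z) (g(Z) = 8 - (Z*(-2 + Z) - 1*0) = 8 - (Z*(-2 + Z) + 0) = 8 - Z*(-2 + Z))
g(-10) - 1*447 = (8 - 1*(-10)*(-2 - 10)) - 1*447 = (8 - 1*(-10)*(-12)) - 447 = (8 - 120) - 447 = -112 - 447 = -559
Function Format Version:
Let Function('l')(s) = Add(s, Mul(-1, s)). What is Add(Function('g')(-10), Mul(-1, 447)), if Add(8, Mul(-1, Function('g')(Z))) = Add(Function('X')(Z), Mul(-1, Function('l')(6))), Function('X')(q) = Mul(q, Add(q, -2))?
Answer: -559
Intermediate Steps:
Function('X')(q) = Mul(q, Add(-2, q))
Function('l')(s) = 0
Function('g')(Z) = Add(8, Mul(-1, Z, Add(-2, Z))) (Function('g')(Z) = Add(8, Mul(-1, Add(Mul(Z, Add(-2, Z)), Mul(-1, 0)))) = Add(8, Mul(-1, Add(Mul(Z, Add(-2, Z)), 0))) = Add(8, Mul(-1, Mul(Z, Add(-2, Z)))) = Add(8, Mul(-1, Z, Add(-2, Z))))
Add(Function('g')(-10), Mul(-1, 447)) = Add(Add(8, Mul(-1, -10, Add(-2, -10))), Mul(-1, 447)) = Add(Add(8, Mul(-1, -10, -12)), -447) = Add(Add(8, -120), -447) = Add(-112, -447) = -559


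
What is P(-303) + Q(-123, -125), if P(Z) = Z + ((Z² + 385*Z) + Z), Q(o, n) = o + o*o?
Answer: -10446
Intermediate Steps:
Q(o, n) = o + o²
P(Z) = Z² + 387*Z (P(Z) = Z + (Z² + 386*Z) = Z² + 387*Z)
P(-303) + Q(-123, -125) = -303*(387 - 303) - 123*(1 - 123) = -303*84 - 123*(-122) = -25452 + 15006 = -10446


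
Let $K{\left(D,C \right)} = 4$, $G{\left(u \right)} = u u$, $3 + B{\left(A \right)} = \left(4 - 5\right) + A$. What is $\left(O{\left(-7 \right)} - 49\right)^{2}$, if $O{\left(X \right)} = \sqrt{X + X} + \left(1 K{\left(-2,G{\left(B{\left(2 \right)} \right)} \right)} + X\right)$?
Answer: $\left(52 - i \sqrt{14}\right)^{2} \approx 2690.0 - 389.13 i$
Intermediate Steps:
$B{\left(A \right)} = -4 + A$ ($B{\left(A \right)} = -3 + \left(\left(4 - 5\right) + A\right) = -3 + \left(-1 + A\right) = -4 + A$)
$G{\left(u \right)} = u^{2}$
$O{\left(X \right)} = 4 + X + \sqrt{2} \sqrt{X}$ ($O{\left(X \right)} = \sqrt{X + X} + \left(1 \cdot 4 + X\right) = \sqrt{2 X} + \left(4 + X\right) = \sqrt{2} \sqrt{X} + \left(4 + X\right) = 4 + X + \sqrt{2} \sqrt{X}$)
$\left(O{\left(-7 \right)} - 49\right)^{2} = \left(\left(4 - 7 + \sqrt{2} \sqrt{-7}\right) - 49\right)^{2} = \left(\left(4 - 7 + \sqrt{2} i \sqrt{7}\right) - 49\right)^{2} = \left(\left(4 - 7 + i \sqrt{14}\right) - 49\right)^{2} = \left(\left(-3 + i \sqrt{14}\right) - 49\right)^{2} = \left(-52 + i \sqrt{14}\right)^{2}$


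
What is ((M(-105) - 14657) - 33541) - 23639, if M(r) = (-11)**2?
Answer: -71716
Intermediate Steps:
M(r) = 121
((M(-105) - 14657) - 33541) - 23639 = ((121 - 14657) - 33541) - 23639 = (-14536 - 33541) - 23639 = -48077 - 23639 = -71716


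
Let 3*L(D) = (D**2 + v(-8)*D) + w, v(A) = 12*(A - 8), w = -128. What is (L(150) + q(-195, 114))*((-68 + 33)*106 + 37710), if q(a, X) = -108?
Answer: -229568000/3 ≈ -7.6523e+7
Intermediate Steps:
v(A) = -96 + 12*A (v(A) = 12*(-8 + A) = -96 + 12*A)
L(D) = -128/3 - 64*D + D**2/3 (L(D) = ((D**2 + (-96 + 12*(-8))*D) - 128)/3 = ((D**2 + (-96 - 96)*D) - 128)/3 = ((D**2 - 192*D) - 128)/3 = (-128 + D**2 - 192*D)/3 = -128/3 - 64*D + D**2/3)
(L(150) + q(-195, 114))*((-68 + 33)*106 + 37710) = ((-128/3 - 64*150 + (1/3)*150**2) - 108)*((-68 + 33)*106 + 37710) = ((-128/3 - 9600 + (1/3)*22500) - 108)*(-35*106 + 37710) = ((-128/3 - 9600 + 7500) - 108)*(-3710 + 37710) = (-6428/3 - 108)*34000 = -6752/3*34000 = -229568000/3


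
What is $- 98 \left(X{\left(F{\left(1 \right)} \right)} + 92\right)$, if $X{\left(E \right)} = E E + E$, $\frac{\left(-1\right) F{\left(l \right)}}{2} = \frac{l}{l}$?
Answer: $-9212$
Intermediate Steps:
$F{\left(l \right)} = -2$ ($F{\left(l \right)} = - 2 \frac{l}{l} = \left(-2\right) 1 = -2$)
$X{\left(E \right)} = E + E^{2}$ ($X{\left(E \right)} = E^{2} + E = E + E^{2}$)
$- 98 \left(X{\left(F{\left(1 \right)} \right)} + 92\right) = - 98 \left(- 2 \left(1 - 2\right) + 92\right) = - 98 \left(\left(-2\right) \left(-1\right) + 92\right) = - 98 \left(2 + 92\right) = \left(-98\right) 94 = -9212$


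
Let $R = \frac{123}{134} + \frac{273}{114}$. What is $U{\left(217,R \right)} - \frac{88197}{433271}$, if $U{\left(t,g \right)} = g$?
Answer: $\frac{1714829026}{551553983} \approx 3.1091$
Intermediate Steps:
$R = \frac{4217}{1273}$ ($R = 123 \cdot \frac{1}{134} + 273 \cdot \frac{1}{114} = \frac{123}{134} + \frac{91}{38} = \frac{4217}{1273} \approx 3.3126$)
$U{\left(217,R \right)} - \frac{88197}{433271} = \frac{4217}{1273} - \frac{88197}{433271} = \frac{1714829026}{551553983}$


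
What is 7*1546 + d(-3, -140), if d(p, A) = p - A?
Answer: 10959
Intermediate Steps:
7*1546 + d(-3, -140) = 7*1546 + (-3 - 1*(-140)) = 10822 + (-3 + 140) = 10822 + 137 = 10959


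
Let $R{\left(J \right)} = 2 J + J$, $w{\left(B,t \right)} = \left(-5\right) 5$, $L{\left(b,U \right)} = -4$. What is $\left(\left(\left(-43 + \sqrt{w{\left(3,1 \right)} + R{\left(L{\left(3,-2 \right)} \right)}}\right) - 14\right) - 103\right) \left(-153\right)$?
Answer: $24480 - 153 i \sqrt{37} \approx 24480.0 - 930.66 i$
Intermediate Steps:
$w{\left(B,t \right)} = -25$
$R{\left(J \right)} = 3 J$
$\left(\left(\left(-43 + \sqrt{w{\left(3,1 \right)} + R{\left(L{\left(3,-2 \right)} \right)}}\right) - 14\right) - 103\right) \left(-153\right) = \left(\left(\left(-43 + \sqrt{-25 + 3 \left(-4\right)}\right) - 14\right) - 103\right) \left(-153\right) = \left(\left(\left(-43 + \sqrt{-25 - 12}\right) - 14\right) - 103\right) \left(-153\right) = \left(\left(\left(-43 + \sqrt{-37}\right) - 14\right) - 103\right) \left(-153\right) = \left(\left(\left(-43 + i \sqrt{37}\right) - 14\right) - 103\right) \left(-153\right) = \left(\left(-57 + i \sqrt{37}\right) - 103\right) \left(-153\right) = \left(-160 + i \sqrt{37}\right) \left(-153\right) = 24480 - 153 i \sqrt{37}$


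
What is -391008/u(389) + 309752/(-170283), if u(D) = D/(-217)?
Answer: 466070219960/2136777 ≈ 2.1812e+5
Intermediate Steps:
u(D) = -D/217 (u(D) = D*(-1/217) = -D/217)
-391008/u(389) + 309752/(-170283) = -391008/((-1/217*389)) + 309752/(-170283) = -391008/(-389/217) + 309752*(-1/170283) = -391008*(-217/389) - 9992/5493 = 84848736/389 - 9992/5493 = 466070219960/2136777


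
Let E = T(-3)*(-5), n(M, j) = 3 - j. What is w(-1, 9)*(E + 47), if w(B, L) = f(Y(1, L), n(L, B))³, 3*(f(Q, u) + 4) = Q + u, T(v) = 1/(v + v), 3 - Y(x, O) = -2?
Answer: -287/6 ≈ -47.833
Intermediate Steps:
Y(x, O) = 5 (Y(x, O) = 3 - 1*(-2) = 3 + 2 = 5)
T(v) = 1/(2*v)
f(Q, u) = -4 + Q/3 + u/3 (f(Q, u) = -4 + (Q + u)/3 = -4 + (Q/3 + u/3) = -4 + Q/3 + u/3)
E = ⅚ (E = ((½)/(-3))*(-5) = ((½)*(-⅓))*(-5) = -⅙*(-5) = ⅚ ≈ 0.83333)
w(B, L) = (-4/3 - B/3)³ (w(B, L) = (-4 + (⅓)*5 + (3 - B)/3)³ = (-4 + 5/3 + (1 - B/3))³ = (-4/3 - B/3)³)
w(-1, 9)*(E + 47) = (-(4 - 1)³/27)*(⅚ + 47) = -1/27*3³*(287/6) = -1/27*27*(287/6) = -1*287/6 = -287/6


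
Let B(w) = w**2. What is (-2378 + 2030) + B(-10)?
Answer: -248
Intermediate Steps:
(-2378 + 2030) + B(-10) = (-2378 + 2030) + (-10)**2 = -348 + 100 = -248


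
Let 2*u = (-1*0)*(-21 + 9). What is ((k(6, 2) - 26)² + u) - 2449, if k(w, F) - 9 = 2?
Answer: -2224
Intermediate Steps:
k(w, F) = 11 (k(w, F) = 9 + 2 = 11)
u = 0 (u = ((-1*0)*(-21 + 9))/2 = (0*(-12))/2 = (½)*0 = 0)
((k(6, 2) - 26)² + u) - 2449 = ((11 - 26)² + 0) - 2449 = ((-15)² + 0) - 2449 = (225 + 0) - 2449 = 225 - 2449 = -2224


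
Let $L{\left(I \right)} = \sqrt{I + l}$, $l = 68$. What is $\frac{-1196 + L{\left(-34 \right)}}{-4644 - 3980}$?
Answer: $\frac{299}{2156} - \frac{\sqrt{34}}{8624} \approx 0.13801$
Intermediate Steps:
$L{\left(I \right)} = \sqrt{68 + I}$ ($L{\left(I \right)} = \sqrt{I + 68} = \sqrt{68 + I}$)
$\frac{-1196 + L{\left(-34 \right)}}{-4644 - 3980} = \frac{-1196 + \sqrt{68 - 34}}{-4644 - 3980} = \frac{-1196 + \sqrt{34}}{-8624} = \left(-1196 + \sqrt{34}\right) \left(- \frac{1}{8624}\right) = \frac{299}{2156} - \frac{\sqrt{34}}{8624}$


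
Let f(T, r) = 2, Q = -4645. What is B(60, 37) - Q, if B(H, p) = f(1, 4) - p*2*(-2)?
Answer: 4795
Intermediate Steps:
B(H, p) = 2 + 4*p (B(H, p) = 2 - p*2*(-2) = 2 - 2*p*(-2) = 2 - (-4)*p = 2 + 4*p)
B(60, 37) - Q = (2 + 4*37) - 1*(-4645) = (2 + 148) + 4645 = 150 + 4645 = 4795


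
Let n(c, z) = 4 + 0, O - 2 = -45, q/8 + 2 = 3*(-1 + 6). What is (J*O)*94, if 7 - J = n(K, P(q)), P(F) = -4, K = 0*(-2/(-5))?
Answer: -12126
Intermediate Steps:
K = 0 (K = 0*(-2*(-⅕)) = 0*(⅖) = 0)
q = 104 (q = -16 + 8*(3*(-1 + 6)) = -16 + 8*(3*5) = -16 + 8*15 = -16 + 120 = 104)
O = -43 (O = 2 - 45 = -43)
n(c, z) = 4
J = 3 (J = 7 - 1*4 = 7 - 4 = 3)
(J*O)*94 = (3*(-43))*94 = -129*94 = -12126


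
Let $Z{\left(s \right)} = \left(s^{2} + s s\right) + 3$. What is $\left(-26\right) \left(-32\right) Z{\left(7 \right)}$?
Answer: $84032$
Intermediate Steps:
$Z{\left(s \right)} = 3 + 2 s^{2}$ ($Z{\left(s \right)} = \left(s^{2} + s^{2}\right) + 3 = 2 s^{2} + 3 = 3 + 2 s^{2}$)
$\left(-26\right) \left(-32\right) Z{\left(7 \right)} = \left(-26\right) \left(-32\right) \left(3 + 2 \cdot 7^{2}\right) = 832 \left(3 + 2 \cdot 49\right) = 832 \left(3 + 98\right) = 832 \cdot 101 = 84032$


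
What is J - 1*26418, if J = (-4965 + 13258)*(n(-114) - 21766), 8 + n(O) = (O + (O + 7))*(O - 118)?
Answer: 244600496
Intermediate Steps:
n(O) = -8 + (-118 + O)*(7 + 2*O) (n(O) = -8 + (O + (O + 7))*(O - 118) = -8 + (O + (7 + O))*(-118 + O) = -8 + (7 + 2*O)*(-118 + O) = -8 + (-118 + O)*(7 + 2*O))
J = 244626914 (J = (-4965 + 13258)*((-834 - 229*(-114) + 2*(-114)²) - 21766) = 8293*((-834 + 26106 + 2*12996) - 21766) = 8293*((-834 + 26106 + 25992) - 21766) = 8293*(51264 - 21766) = 8293*29498 = 244626914)
J - 1*26418 = 244626914 - 1*26418 = 244626914 - 26418 = 244600496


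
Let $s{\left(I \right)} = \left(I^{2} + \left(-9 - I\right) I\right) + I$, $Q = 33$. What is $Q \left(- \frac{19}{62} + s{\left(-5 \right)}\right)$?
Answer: $\frac{81213}{62} \approx 1309.9$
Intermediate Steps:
$s{\left(I \right)} = I + I^{2} + I \left(-9 - I\right)$ ($s{\left(I \right)} = \left(I^{2} + I \left(-9 - I\right)\right) + I = I + I^{2} + I \left(-9 - I\right)$)
$Q \left(- \frac{19}{62} + s{\left(-5 \right)}\right) = 33 \left(- \frac{19}{62} - -40\right) = 33 \left(\left(-19\right) \frac{1}{62} + 40\right) = 33 \left(- \frac{19}{62} + 40\right) = 33 \cdot \frac{2461}{62} = \frac{81213}{62}$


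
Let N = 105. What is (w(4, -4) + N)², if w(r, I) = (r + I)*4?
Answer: 11025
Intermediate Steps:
w(r, I) = 4*I + 4*r (w(r, I) = (I + r)*4 = 4*I + 4*r)
(w(4, -4) + N)² = ((4*(-4) + 4*4) + 105)² = ((-16 + 16) + 105)² = (0 + 105)² = 105² = 11025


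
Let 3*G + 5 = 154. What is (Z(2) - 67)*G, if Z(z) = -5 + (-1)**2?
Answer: -10579/3 ≈ -3526.3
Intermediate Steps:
G = 149/3 (G = -5/3 + (1/3)*154 = -5/3 + 154/3 = 149/3 ≈ 49.667)
Z(z) = -4 (Z(z) = -5 + 1 = -4)
(Z(2) - 67)*G = (-4 - 67)*(149/3) = -71*149/3 = -10579/3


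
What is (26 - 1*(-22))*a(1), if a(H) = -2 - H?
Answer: -144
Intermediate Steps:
(26 - 1*(-22))*a(1) = (26 - 1*(-22))*(-2 - 1*1) = (26 + 22)*(-2 - 1) = 48*(-3) = -144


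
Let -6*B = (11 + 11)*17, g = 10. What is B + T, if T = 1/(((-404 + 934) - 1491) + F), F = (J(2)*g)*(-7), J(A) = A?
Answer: -68630/1101 ≈ -62.334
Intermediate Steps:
F = -140 (F = (2*10)*(-7) = 20*(-7) = -140)
T = -1/1101 (T = 1/(((-404 + 934) - 1491) - 140) = 1/((530 - 1491) - 140) = 1/(-961 - 140) = 1/(-1101) = -1/1101 ≈ -0.00090826)
B = -187/3 (B = -(11 + 11)*17/6 = -11*17/3 = -⅙*374 = -187/3 ≈ -62.333)
B + T = -187/3 - 1/1101 = -68630/1101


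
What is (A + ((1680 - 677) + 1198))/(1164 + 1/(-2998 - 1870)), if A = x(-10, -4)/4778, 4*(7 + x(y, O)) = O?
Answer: 25596844580/13536912539 ≈ 1.8909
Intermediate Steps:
x(y, O) = -7 + O/4
A = -4/2389 (A = (-7 + (¼)*(-4))/4778 = (-7 - 1)*(1/4778) = -8*1/4778 = -4/2389 ≈ -0.0016743)
(A + ((1680 - 677) + 1198))/(1164 + 1/(-2998 - 1870)) = (-4/2389 + ((1680 - 677) + 1198))/(1164 + 1/(-2998 - 1870)) = (-4/2389 + (1003 + 1198))/(1164 + 1/(-4868)) = (-4/2389 + 2201)/(1164 - 1/4868) = 5258185/(2389*(5666351/4868)) = (5258185/2389)*(4868/5666351) = 25596844580/13536912539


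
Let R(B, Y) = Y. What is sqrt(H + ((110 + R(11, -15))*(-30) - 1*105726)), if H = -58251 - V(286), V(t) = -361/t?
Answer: I*sqrt(13645678046)/286 ≈ 408.44*I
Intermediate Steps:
H = -16659425/286 (H = -58251 - (-361)/286 = -58251 - 1*(-361/286) = -58251 + 361/286 = -16659425/286 ≈ -58250.)
sqrt(H + ((110 + R(11, -15))*(-30) - 1*105726)) = sqrt(-16659425/286 + ((110 - 15)*(-30) - 1*105726)) = sqrt(-16659425/286 + (95*(-30) - 105726)) = sqrt(-16659425/286 + (-2850 - 105726)) = sqrt(-16659425/286 - 108576) = sqrt(-47712161/286) = I*sqrt(13645678046)/286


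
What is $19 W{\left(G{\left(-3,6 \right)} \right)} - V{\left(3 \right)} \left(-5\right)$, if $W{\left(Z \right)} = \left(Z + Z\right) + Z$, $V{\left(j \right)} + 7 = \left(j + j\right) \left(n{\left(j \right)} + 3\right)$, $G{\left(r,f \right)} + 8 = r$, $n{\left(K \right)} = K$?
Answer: $-90915$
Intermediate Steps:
$G{\left(r,f \right)} = -8 + r$
$V{\left(j \right)} = -7 + 2 j \left(3 + j\right)$ ($V{\left(j \right)} = -7 + \left(j + j\right) \left(j + 3\right) = -7 + 2 j \left(3 + j\right)$)
$W{\left(Z \right)} = 3 Z$ ($W{\left(Z \right)} = 2 Z + Z = 3 Z$)
$19 W{\left(G{\left(-3,6 \right)} \right)} - V{\left(3 \right)} \left(-5\right) = 19 \cdot 3 \left(-8 - 3\right) - (-7 + 2 \cdot 3^{2} + 6 \cdot 3) \left(-5\right) = 19 \cdot 3 \left(-11\right) - (-7 + 2 \cdot 9 + 18) \left(-5\right) = 19 \left(-33\right) - (-7 + 18 + 18) \left(-5\right) = - 627 \left(-1\right) 29 \left(-5\right) = - 627 \left(\left(-29\right) \left(-5\right)\right) = \left(-627\right) 145 = -90915$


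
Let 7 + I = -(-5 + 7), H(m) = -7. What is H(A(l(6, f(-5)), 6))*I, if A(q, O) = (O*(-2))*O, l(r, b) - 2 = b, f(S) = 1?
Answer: 63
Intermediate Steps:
l(r, b) = 2 + b
A(q, O) = -2*O² (A(q, O) = (-2*O)*O = -2*O²)
I = -9 (I = -7 - (-5 + 7) = -7 - 1*2 = -7 - 2 = -9)
H(A(l(6, f(-5)), 6))*I = -7*(-9) = 63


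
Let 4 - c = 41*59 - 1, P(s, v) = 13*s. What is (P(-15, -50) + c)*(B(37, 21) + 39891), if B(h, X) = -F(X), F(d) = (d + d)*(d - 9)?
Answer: -102760683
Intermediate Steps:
F(d) = 2*d*(-9 + d) (F(d) = (2*d)*(-9 + d) = 2*d*(-9 + d))
B(h, X) = -2*X*(-9 + X)
c = -2414 (c = 4 - (41*59 - 1) = 4 - (2419 - 1) = 4 - 1*2418 = 4 - 2418 = -2414)
(P(-15, -50) + c)*(B(37, 21) + 39891) = (13*(-15) - 2414)*(2*21*(9 - 1*21) + 39891) = (-195 - 2414)*(2*21*(9 - 21) + 39891) = -2609*(2*21*(-12) + 39891) = -2609*(-504 + 39891) = -2609*39387 = -102760683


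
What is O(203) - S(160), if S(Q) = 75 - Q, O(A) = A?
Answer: 288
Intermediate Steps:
O(203) - S(160) = 203 - (75 - 1*160) = 203 - (75 - 160) = 203 - 1*(-85) = 203 + 85 = 288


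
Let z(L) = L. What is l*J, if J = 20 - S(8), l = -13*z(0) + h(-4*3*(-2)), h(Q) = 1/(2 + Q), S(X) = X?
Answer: 6/13 ≈ 0.46154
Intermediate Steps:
l = 1/26 (l = -13*0 + 1/(2 - 4*3*(-2)) = 0 + 1/(2 - 12*(-2)) = 0 + 1/(2 + 24) = 0 + 1/26 = 1/26 ≈ 0.038462)
J = 12 (J = 20 - 1*8 = 20 - 8 = 12)
l*J = (1/26)*12 = 6/13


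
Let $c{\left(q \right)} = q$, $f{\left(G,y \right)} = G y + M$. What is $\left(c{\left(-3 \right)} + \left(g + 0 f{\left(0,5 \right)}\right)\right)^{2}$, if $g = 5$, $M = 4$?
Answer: $4$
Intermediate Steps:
$f{\left(G,y \right)} = 4 + G y$ ($f{\left(G,y \right)} = G y + 4 = 4 + G y$)
$\left(c{\left(-3 \right)} + \left(g + 0 f{\left(0,5 \right)}\right)\right)^{2} = \left(-3 + \left(5 + 0 \left(4 + 0 \cdot 5\right)\right)\right)^{2} = \left(-3 + \left(5 + 0 \left(4 + 0\right)\right)\right)^{2} = \left(-3 + \left(5 + 0 \cdot 4\right)\right)^{2} = \left(-3 + \left(5 + 0\right)\right)^{2} = \left(-3 + 5\right)^{2} = 2^{2} = 4$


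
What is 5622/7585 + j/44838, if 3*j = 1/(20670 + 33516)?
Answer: 40977496453273/55285362956340 ≈ 0.74120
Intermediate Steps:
j = 1/162558 (j = 1/(3*(20670 + 33516)) = (1/3)/54186 = (1/3)*(1/54186) = 1/162558 ≈ 6.1516e-6)
5622/7585 + j/44838 = 5622/7585 + (1/162558)/44838 = 5622*(1/7585) + (1/162558)*(1/44838) = 5622/7585 + 1/7288775604 = 40977496453273/55285362956340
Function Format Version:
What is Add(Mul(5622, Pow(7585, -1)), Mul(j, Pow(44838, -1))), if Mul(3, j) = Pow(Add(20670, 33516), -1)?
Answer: Rational(40977496453273, 55285362956340) ≈ 0.74120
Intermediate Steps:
j = Rational(1, 162558) (j = Mul(Rational(1, 3), Pow(Add(20670, 33516), -1)) = Mul(Rational(1, 3), Pow(54186, -1)) = Mul(Rational(1, 3), Rational(1, 54186)) = Rational(1, 162558) ≈ 6.1516e-6)
Add(Mul(5622, Pow(7585, -1)), Mul(j, Pow(44838, -1))) = Add(Mul(5622, Pow(7585, -1)), Mul(Rational(1, 162558), Pow(44838, -1))) = Add(Mul(5622, Rational(1, 7585)), Mul(Rational(1, 162558), Rational(1, 44838))) = Add(Rational(5622, 7585), Rational(1, 7288775604)) = Rational(40977496453273, 55285362956340)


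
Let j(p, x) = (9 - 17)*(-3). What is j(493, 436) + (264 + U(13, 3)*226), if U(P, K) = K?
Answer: 966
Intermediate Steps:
j(p, x) = 24 (j(p, x) = -8*(-3) = 24)
j(493, 436) + (264 + U(13, 3)*226) = 24 + (264 + 3*226) = 24 + (264 + 678) = 24 + 942 = 966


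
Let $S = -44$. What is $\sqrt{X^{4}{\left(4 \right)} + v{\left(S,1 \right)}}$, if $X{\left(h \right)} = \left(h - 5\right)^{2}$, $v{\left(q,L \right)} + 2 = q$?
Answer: $3 i \sqrt{5} \approx 6.7082 i$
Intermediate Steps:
$v{\left(q,L \right)} = -2 + q$
$X{\left(h \right)} = \left(-5 + h\right)^{2}$
$\sqrt{X^{4}{\left(4 \right)} + v{\left(S,1 \right)}} = \sqrt{\left(\left(-5 + 4\right)^{2}\right)^{4} - 46} = \sqrt{\left(\left(-1\right)^{2}\right)^{4} - 46} = \sqrt{1^{4} - 46} = \sqrt{1 - 46} = \sqrt{-45} = 3 i \sqrt{5}$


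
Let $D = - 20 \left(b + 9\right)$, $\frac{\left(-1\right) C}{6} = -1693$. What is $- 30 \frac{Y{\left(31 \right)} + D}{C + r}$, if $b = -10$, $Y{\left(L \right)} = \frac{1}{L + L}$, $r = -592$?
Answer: $- \frac{18615}{296546} \approx -0.062773$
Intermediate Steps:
$C = 10158$ ($C = \left(-6\right) \left(-1693\right) = 10158$)
$Y{\left(L \right)} = \frac{1}{2 L}$
$D = 20$ ($D = - 20 \left(-10 + 9\right) = \left(-20\right) \left(-1\right) = 20$)
$- 30 \frac{Y{\left(31 \right)} + D}{C + r} = - 30 \frac{\frac{1}{2 \cdot 31} + 20}{10158 - 592} = - 30 \frac{\frac{1}{2} \cdot \frac{1}{31} + 20}{9566} = - 30 \left(\frac{1}{62} + 20\right) \frac{1}{9566} = - 30 \cdot \frac{1241}{62} \cdot \frac{1}{9566} = \left(-30\right) \frac{1241}{593092} = - \frac{18615}{296546}$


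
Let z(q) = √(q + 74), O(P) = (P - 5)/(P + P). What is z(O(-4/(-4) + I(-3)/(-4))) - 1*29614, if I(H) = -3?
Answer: -29614 + √14322/14 ≈ -29605.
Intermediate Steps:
O(P) = (-5 + P)/(2*P) (O(P) = (-5 + P)/((2*P)) = (-5 + P)*(1/(2*P)) = (-5 + P)/(2*P))
z(q) = √(74 + q)
z(O(-4/(-4) + I(-3)/(-4))) - 1*29614 = √(74 + (-5 + (-4/(-4) - 3/(-4)))/(2*(-4/(-4) - 3/(-4)))) - 1*29614 = √(74 + (-5 + (-4*(-¼) - 3*(-¼)))/(2*(-4*(-¼) - 3*(-¼)))) - 29614 = √(74 + (-5 + (1 + ¾))/(2*(1 + ¾))) - 29614 = √(74 + (-5 + 7/4)/(2*(7/4))) - 29614 = √(74 + (½)*(4/7)*(-13/4)) - 29614 = √(74 - 13/14) - 29614 = √(1023/14) - 29614 = √14322/14 - 29614 = -29614 + √14322/14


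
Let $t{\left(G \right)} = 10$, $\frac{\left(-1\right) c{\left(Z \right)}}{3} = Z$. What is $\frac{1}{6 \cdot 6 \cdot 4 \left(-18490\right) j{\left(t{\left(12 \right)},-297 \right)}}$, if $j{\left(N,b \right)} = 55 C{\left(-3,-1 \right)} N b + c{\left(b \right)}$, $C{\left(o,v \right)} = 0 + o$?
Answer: $- \frac{1}{1307159868960} \approx -7.6502 \cdot 10^{-13}$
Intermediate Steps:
$c{\left(Z \right)} = - 3 Z$
$C{\left(o,v \right)} = o$
$j{\left(N,b \right)} = - 3 b - 165 N b$ ($j{\left(N,b \right)} = 55 \left(-3\right) N b - 3 b = - 165 N b - 3 b = - 3 b - 165 N b$)
$\frac{1}{6 \cdot 6 \cdot 4 \left(-18490\right) j{\left(t{\left(12 \right)},-297 \right)}} = \frac{1}{6 \cdot 6 \cdot 4 \left(-18490\right) 3 \left(-297\right) \left(-1 - 550\right)} = \frac{1}{36 \cdot 4 \left(-18490\right) 3 \left(-297\right) \left(-1 - 550\right)} = \frac{1}{144 \left(-18490\right) 3 \left(-297\right) \left(-551\right)} = \frac{1}{\left(-2662560\right) 490941} = \left(- \frac{1}{2662560}\right) \frac{1}{490941} = - \frac{1}{1307159868960}$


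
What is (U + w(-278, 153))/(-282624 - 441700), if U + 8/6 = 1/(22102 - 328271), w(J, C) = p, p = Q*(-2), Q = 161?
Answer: 296983933/665296664268 ≈ 0.00044639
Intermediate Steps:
p = -322 (p = 161*(-2) = -322)
w(J, C) = -322
U = -1224679/918507 (U = -4/3 + 1/(22102 - 328271) = -4/3 + 1/(-306169) = -4/3 - 1/306169 = -1224679/918507 ≈ -1.3333)
(U + w(-278, 153))/(-282624 - 441700) = (-1224679/918507 - 322)/(-282624 - 441700) = -296983933/918507/(-724324) = -296983933/918507*(-1/724324) = 296983933/665296664268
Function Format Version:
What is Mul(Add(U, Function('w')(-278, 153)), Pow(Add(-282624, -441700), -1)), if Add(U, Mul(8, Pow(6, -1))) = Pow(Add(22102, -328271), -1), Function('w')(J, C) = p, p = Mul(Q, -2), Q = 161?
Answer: Rational(296983933, 665296664268) ≈ 0.00044639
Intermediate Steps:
p = -322 (p = Mul(161, -2) = -322)
Function('w')(J, C) = -322
U = Rational(-1224679, 918507) (U = Add(Rational(-4, 3), Pow(Add(22102, -328271), -1)) = Add(Rational(-4, 3), Pow(-306169, -1)) = Add(Rational(-4, 3), Rational(-1, 306169)) = Rational(-1224679, 918507) ≈ -1.3333)
Mul(Add(U, Function('w')(-278, 153)), Pow(Add(-282624, -441700), -1)) = Mul(Add(Rational(-1224679, 918507), -322), Pow(Add(-282624, -441700), -1)) = Mul(Rational(-296983933, 918507), Pow(-724324, -1)) = Mul(Rational(-296983933, 918507), Rational(-1, 724324)) = Rational(296983933, 665296664268)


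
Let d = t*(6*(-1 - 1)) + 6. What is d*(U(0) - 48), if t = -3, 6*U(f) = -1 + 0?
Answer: -2023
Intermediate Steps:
U(f) = -1/6 (U(f) = (-1 + 0)/6 = (1/6)*(-1) = -1/6)
d = 42 (d = -18*(-1 - 1) + 6 = -18*(-2) + 6 = -3*(-12) + 6 = 36 + 6 = 42)
d*(U(0) - 48) = 42*(-1/6 - 48) = 42*(-289/6) = -2023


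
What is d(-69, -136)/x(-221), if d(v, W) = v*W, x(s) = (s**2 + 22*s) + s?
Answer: 92/429 ≈ 0.21445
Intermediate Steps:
x(s) = s**2 + 23*s
d(v, W) = W*v
d(-69, -136)/x(-221) = (-136*(-69))/((-221*(23 - 221))) = 9384/((-221*(-198))) = 9384/43758 = 9384*(1/43758) = 92/429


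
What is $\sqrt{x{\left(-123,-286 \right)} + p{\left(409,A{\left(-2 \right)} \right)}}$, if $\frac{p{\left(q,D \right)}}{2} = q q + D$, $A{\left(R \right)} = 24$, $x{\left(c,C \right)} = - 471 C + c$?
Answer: $\sqrt{469193} \approx 684.98$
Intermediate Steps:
$x{\left(c,C \right)} = c - 471 C$
$p{\left(q,D \right)} = 2 D + 2 q^{2}$ ($p{\left(q,D \right)} = 2 \left(q q + D\right) = 2 \left(q^{2} + D\right) = 2 \left(D + q^{2}\right) = 2 D + 2 q^{2}$)
$\sqrt{x{\left(-123,-286 \right)} + p{\left(409,A{\left(-2 \right)} \right)}} = \sqrt{\left(-123 - -134706\right) + \left(2 \cdot 24 + 2 \cdot 409^{2}\right)} = \sqrt{\left(-123 + 134706\right) + \left(48 + 2 \cdot 167281\right)} = \sqrt{134583 + \left(48 + 334562\right)} = \sqrt{134583 + 334610} = \sqrt{469193}$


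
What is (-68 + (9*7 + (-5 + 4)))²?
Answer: 36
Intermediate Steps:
(-68 + (9*7 + (-5 + 4)))² = (-68 + (63 - 1))² = (-68 + 62)² = (-6)² = 36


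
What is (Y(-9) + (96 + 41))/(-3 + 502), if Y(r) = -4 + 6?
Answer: 139/499 ≈ 0.27856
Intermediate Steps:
Y(r) = 2
(Y(-9) + (96 + 41))/(-3 + 502) = (2 + (96 + 41))/(-3 + 502) = (2 + 137)/499 = 139*(1/499) = 139/499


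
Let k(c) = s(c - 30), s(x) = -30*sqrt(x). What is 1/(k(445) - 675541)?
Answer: -675541/456355269181 + 30*sqrt(415)/456355269181 ≈ -1.4790e-6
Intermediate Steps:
k(c) = -30*sqrt(-30 + c) (k(c) = -30*sqrt(c - 30) = -30*sqrt(-30 + c))
1/(k(445) - 675541) = 1/(-30*sqrt(-30 + 445) - 675541) = 1/(-30*sqrt(415) - 675541) = 1/(-675541 - 30*sqrt(415))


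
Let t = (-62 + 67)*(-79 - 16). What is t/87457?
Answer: -25/4603 ≈ -0.0054312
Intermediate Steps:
t = -475 (t = 5*(-95) = -475)
t/87457 = -475/87457 = -475*1/87457 = -25/4603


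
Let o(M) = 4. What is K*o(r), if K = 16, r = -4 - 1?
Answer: 64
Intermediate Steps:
r = -5
K*o(r) = 16*4 = 64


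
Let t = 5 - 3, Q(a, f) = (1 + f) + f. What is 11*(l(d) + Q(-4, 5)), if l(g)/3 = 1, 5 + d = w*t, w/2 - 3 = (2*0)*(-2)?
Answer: 154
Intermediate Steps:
w = 6 (w = 6 + 2*((2*0)*(-2)) = 6 + 2*(0*(-2)) = 6 + 2*0 = 6 + 0 = 6)
Q(a, f) = 1 + 2*f
t = 2
d = 7 (d = -5 + 6*2 = -5 + 12 = 7)
l(g) = 3 (l(g) = 3*1 = 3)
11*(l(d) + Q(-4, 5)) = 11*(3 + (1 + 2*5)) = 11*(3 + (1 + 10)) = 11*(3 + 11) = 11*14 = 154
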